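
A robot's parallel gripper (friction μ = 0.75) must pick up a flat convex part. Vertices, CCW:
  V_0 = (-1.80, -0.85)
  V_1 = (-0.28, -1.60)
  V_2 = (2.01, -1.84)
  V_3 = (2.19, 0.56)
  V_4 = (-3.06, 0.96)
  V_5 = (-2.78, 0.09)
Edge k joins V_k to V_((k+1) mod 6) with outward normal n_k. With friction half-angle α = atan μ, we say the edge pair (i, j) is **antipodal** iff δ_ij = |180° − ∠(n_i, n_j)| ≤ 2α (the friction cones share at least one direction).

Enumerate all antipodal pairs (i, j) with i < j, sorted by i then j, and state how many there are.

α = atan 0.75 = 36.87°;  2α = 73.74°
n_0 = (-0.4425, -0.8968)
n_1 = (-0.1042, -0.9946)
n_2 = (+0.9972, -0.0748)
n_3 = (+0.0760, +0.9971)
n_4 = (-0.9519, -0.3064)
n_5 = (-0.6922, -0.7217)
  (0,1): δ = 159.72°  ·
  (0,2): δ = 68.03°  ✓
  (0,3): δ = 21.91°  ✓
  (0,4): δ = 134.10°  ·
  (0,5): δ = 162.46°  ·
  (1,2): δ = 88.31°  ·
  (1,3): δ = 1.63°  ✓
  (1,4): δ = 113.82°  ·
  (1,5): δ = 142.18°  ·
  (2,3): δ = 90.07°  ·
  (2,4): δ = 22.13°  ✓
  (2,5): δ = 50.48°  ✓
  (3,4): δ = 67.80°  ✓
  (3,5): δ = 39.45°  ✓
  (4,5): δ = 151.65°  ·
antipodal pairs: 7

count = 7; pairs: (0,2), (0,3), (1,3), (2,4), (2,5), (3,4), (3,5)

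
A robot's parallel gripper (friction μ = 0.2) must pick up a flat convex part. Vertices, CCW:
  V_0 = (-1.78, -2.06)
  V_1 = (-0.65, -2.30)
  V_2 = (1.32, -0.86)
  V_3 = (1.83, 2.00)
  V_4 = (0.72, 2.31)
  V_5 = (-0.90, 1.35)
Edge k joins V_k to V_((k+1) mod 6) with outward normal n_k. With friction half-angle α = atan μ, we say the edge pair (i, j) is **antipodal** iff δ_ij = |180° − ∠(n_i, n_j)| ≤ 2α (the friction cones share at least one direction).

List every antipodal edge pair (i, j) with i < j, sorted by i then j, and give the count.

α = atan 0.2 = 11.31°;  2α = 22.62°
n_0 = (-0.2078, -0.9782)
n_1 = (+0.5901, -0.8073)
n_2 = (+0.9845, -0.1756)
n_3 = (+0.2690, +0.9631)
n_4 = (-0.5098, +0.8603)
n_5 = (-0.9683, +0.2499)
  (0,1): δ = 131.84°  ·
  (0,2): δ = 88.12°  ·
  (0,3): δ = 3.61°  ✓
  (0,4): δ = 42.64°  ·
  (0,5): δ = 87.52°  ·
  (1,2): δ = 136.28°  ·
  (1,3): δ = 51.77°  ·
  (1,4): δ = 5.51°  ✓
  (1,5): δ = 39.36°  ·
  (2,3): δ = 95.49°  ·
  (2,4): δ = 49.24°  ·
  (2,5): δ = 4.36°  ✓
  (3,4): δ = 133.75°  ·
  (3,5): δ = 88.87°  ·
  (4,5): δ = 135.12°  ·
antipodal pairs: 3

count = 3; pairs: (0,3), (1,4), (2,5)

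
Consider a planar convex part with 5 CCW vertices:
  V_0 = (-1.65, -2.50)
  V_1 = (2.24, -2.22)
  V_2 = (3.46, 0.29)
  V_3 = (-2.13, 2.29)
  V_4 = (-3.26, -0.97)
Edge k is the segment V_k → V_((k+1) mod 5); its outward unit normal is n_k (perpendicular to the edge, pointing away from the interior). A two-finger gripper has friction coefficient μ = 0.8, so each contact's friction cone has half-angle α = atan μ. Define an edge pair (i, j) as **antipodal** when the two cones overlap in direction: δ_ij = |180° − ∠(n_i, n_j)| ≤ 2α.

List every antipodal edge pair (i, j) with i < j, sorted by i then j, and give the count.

α = atan 0.8 = 38.66°;  2α = 77.32°
n_0 = (+0.0718, -0.9974)
n_1 = (+0.8994, -0.4372)
n_2 = (+0.3369, +0.9416)
n_3 = (-0.9448, +0.3275)
n_4 = (-0.6889, -0.7249)
  (0,1): δ = 120.04°  ·
  (0,2): δ = 23.80°  ✓
  (0,3): δ = 66.77°  ✓
  (0,4): δ = 132.34°  ·
  (1,2): δ = 83.76°  ·
  (1,3): δ = 6.80°  ✓
  (1,4): δ = 72.38°  ✓
  (2,3): δ = 89.43°  ·
  (2,4): δ = 23.85°  ✓
  (3,4): δ = 114.42°  ·
antipodal pairs: 5

count = 5; pairs: (0,2), (0,3), (1,3), (1,4), (2,4)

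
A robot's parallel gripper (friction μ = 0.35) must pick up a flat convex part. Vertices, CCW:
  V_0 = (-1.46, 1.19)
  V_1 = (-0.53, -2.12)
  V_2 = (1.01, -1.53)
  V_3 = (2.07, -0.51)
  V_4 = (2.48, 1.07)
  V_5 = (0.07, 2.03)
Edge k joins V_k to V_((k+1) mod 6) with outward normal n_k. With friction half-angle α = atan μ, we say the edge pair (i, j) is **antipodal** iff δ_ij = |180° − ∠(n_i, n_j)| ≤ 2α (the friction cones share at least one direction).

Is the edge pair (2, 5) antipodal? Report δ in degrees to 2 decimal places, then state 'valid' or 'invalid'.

δ = 15.13°, valid

α = atan 0.35 = 19.29°;  2α = 38.58°
edge 2: e_2 = (+1.06, +1.02);  n_2 = (+0.6934, -0.7206)
edge 5: e_5 = (-1.53, -0.84);  n_5 = (-0.4813, +0.8766)
∠(n_2, n_5) = 164.87°
δ = |180° − 164.87°| = 15.13°
15.13° ≤ 2α = 38.58°  →  valid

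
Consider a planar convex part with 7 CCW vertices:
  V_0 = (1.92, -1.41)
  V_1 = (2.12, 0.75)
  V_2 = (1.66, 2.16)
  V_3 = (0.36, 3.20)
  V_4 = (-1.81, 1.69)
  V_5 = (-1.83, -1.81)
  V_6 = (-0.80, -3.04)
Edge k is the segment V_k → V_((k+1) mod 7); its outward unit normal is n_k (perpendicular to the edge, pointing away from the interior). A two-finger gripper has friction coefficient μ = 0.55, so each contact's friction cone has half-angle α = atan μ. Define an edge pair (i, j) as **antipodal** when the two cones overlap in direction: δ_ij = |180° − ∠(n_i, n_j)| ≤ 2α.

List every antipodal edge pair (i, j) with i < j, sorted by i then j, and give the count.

count = 8; pairs: (0,3), (0,4), (0,5), (1,4), (1,5), (2,4), (2,5), (3,6)

α = atan 0.55 = 28.81°;  2α = 57.62°
n_0 = (+0.9957, -0.0922)
n_1 = (+0.9507, +0.3102)
n_2 = (+0.6247, +0.7809)
n_3 = (-0.5712, +0.8208)
n_4 = (-1.0000, +0.0057)
n_5 = (-0.7667, -0.6420)
n_6 = (+0.5140, -0.8578)
  (0,1): δ = 156.64°  ·
  (0,2): δ = 123.37°  ·
  (0,3): δ = 49.88°  ✓
  (0,4): δ = 4.96°  ✓
  (0,5): δ = 45.23°  ✓
  (0,6): δ = 126.22°  ·
  (1,2): δ = 146.73°  ·
  (1,3): δ = 73.24°  ·
  (1,4): δ = 18.40°  ✓
  (1,5): δ = 21.87°  ✓
  (1,6): δ = 102.86°  ·
  (2,3): δ = 106.51°  ·
  (2,4): δ = 51.67°  ✓
  (2,5): δ = 11.40°  ✓
  (2,6): δ = 69.59°  ·
  (3,4): δ = 125.16°  ·
  (3,5): δ = 84.89°  ·
  (3,6): δ = 3.90°  ✓
  (4,5): δ = 139.73°  ·
  (4,6): δ = 58.74°  ·
  (5,6): δ = 99.01°  ·
antipodal pairs: 8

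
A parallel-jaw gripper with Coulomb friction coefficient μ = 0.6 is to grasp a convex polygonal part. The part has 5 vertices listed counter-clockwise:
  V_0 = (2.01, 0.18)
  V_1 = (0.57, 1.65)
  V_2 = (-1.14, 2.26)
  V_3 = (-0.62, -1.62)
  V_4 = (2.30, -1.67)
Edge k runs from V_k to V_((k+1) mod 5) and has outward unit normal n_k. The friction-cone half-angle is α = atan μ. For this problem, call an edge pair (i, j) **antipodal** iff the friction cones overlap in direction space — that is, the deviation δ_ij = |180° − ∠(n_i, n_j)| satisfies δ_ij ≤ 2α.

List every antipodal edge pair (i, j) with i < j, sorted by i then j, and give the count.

count = 4; pairs: (0,2), (0,3), (1,3), (2,4)

α = atan 0.6 = 30.96°;  2α = 61.93°
n_0 = (+0.7144, +0.6998)
n_1 = (+0.3360, +0.9419)
n_2 = (-0.9911, -0.1328)
n_3 = (-0.0171, -0.9999)
n_4 = (+0.9879, +0.1549)
  (0,1): δ = 154.04°  ·
  (0,2): δ = 36.78°  ✓
  (0,3): δ = 44.61°  ✓
  (0,4): δ = 144.50°  ·
  (1,2): δ = 62.73°  ·
  (1,3): δ = 18.65°  ✓
  (1,4): δ = 118.54°  ·
  (2,3): δ = 98.61°  ·
  (2,4): δ = 1.28°  ✓
  (3,4): δ = 80.11°  ·
antipodal pairs: 4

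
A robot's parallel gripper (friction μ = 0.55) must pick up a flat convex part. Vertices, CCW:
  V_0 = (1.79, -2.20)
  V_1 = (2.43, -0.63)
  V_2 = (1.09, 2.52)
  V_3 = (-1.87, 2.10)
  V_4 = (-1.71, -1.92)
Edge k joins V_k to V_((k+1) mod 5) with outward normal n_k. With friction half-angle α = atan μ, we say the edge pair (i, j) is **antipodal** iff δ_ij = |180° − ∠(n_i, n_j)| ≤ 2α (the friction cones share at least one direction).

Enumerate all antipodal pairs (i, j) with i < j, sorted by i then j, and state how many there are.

count = 3; pairs: (0,3), (1,3), (2,4)

α = atan 0.55 = 28.81°;  2α = 57.62°
n_0 = (+0.9260, -0.3775)
n_1 = (+0.9202, +0.3914)
n_2 = (-0.1405, +0.9901)
n_3 = (-0.9992, -0.0398)
n_4 = (-0.0797, -0.9968)
  (0,1): δ = 134.78°  ·
  (0,2): δ = 59.75°  ·
  (0,3): δ = 24.46°  ✓
  (0,4): δ = 107.60°  ·
  (1,2): δ = 104.97°  ·
  (1,3): δ = 20.77°  ✓
  (1,4): δ = 62.38°  ·
  (2,3): δ = 95.80°  ·
  (2,4): δ = 12.65°  ✓
  (3,4): δ = 96.85°  ·
antipodal pairs: 3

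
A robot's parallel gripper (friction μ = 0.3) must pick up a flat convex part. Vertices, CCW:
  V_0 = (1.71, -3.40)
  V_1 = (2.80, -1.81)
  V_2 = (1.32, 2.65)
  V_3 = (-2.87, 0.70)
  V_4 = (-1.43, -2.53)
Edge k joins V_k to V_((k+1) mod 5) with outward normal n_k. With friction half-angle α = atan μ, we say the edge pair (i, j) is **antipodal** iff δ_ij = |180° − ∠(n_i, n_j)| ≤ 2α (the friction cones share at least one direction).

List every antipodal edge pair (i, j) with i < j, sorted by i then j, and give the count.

α = atan 0.3 = 16.70°;  2α = 33.40°
n_0 = (+0.8248, -0.5654)
n_1 = (+0.9491, +0.3150)
n_2 = (-0.4219, +0.9066)
n_3 = (-0.9133, -0.4072)
n_4 = (-0.2670, -0.9637)
  (0,1): δ = 127.21°  ·
  (0,2): δ = 30.61°  ✓
  (0,3): δ = 58.46°  ·
  (0,4): δ = 108.95°  ·
  (1,2): δ = 83.40°  ·
  (1,3): δ = 5.67°  ✓
  (1,4): δ = 56.16°  ·
  (2,3): δ = 90.93°  ·
  (2,4): δ = 40.44°  ·
  (3,4): δ = 129.51°  ·
antipodal pairs: 2

count = 2; pairs: (0,2), (1,3)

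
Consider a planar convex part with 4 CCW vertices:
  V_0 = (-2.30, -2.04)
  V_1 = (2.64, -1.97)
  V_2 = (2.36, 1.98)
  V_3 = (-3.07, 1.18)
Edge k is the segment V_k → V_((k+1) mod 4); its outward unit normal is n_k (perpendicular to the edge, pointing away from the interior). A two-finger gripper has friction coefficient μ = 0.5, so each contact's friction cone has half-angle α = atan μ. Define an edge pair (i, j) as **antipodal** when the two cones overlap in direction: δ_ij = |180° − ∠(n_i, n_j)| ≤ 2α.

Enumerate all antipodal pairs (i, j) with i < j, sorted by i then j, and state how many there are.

count = 2; pairs: (0,2), (1,3)

α = atan 0.5 = 26.57°;  2α = 53.13°
n_0 = (+0.0142, -0.9999)
n_1 = (+0.9975, +0.0707)
n_2 = (-0.1458, +0.9893)
n_3 = (-0.9726, -0.2326)
  (0,1): δ = 86.76°  ·
  (0,2): δ = 7.57°  ✓
  (0,3): δ = 102.64°  ·
  (1,2): δ = 85.67°  ·
  (1,3): δ = 9.39°  ✓
  (2,3): δ = 84.93°  ·
antipodal pairs: 2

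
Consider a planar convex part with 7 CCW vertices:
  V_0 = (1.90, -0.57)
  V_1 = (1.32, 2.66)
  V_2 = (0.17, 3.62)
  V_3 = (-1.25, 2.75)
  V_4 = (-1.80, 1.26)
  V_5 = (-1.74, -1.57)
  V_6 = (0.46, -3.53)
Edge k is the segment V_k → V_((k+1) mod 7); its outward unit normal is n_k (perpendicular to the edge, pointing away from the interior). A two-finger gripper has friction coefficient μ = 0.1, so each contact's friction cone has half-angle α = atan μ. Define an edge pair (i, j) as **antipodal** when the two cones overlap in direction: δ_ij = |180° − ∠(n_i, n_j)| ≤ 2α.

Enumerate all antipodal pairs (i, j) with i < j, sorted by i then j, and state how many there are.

count = 3; pairs: (0,4), (1,5), (3,6)

α = atan 0.1 = 5.71°;  2α = 11.42°
n_0 = (+0.9843, +0.1767)
n_1 = (+0.6408, +0.7677)
n_2 = (-0.5224, +0.8527)
n_3 = (-0.9381, +0.3463)
n_4 = (-0.9998, -0.0212)
n_5 = (-0.6652, -0.7467)
n_6 = (+0.8992, -0.4375)
  (0,1): δ = 140.03°  ·
  (0,2): δ = 68.69°  ·
  (0,3): δ = 30.44°  ·
  (0,4): δ = 8.97°  ✓
  (0,5): δ = 38.12°  ·
  (0,6): δ = 143.88°  ·
  (1,2): δ = 108.65°  ·
  (1,3): δ = 70.41°  ·
  (1,4): δ = 48.93°  ·
  (1,5): δ = 1.84°  ✓
  (1,6): δ = 103.91°  ·
  (2,3): δ = 141.76°  ·
  (2,4): δ = 120.28°  ·
  (2,5): δ = 73.19°  ·
  (2,6): δ = 32.56°  ·
  (3,4): δ = 158.52°  ·
  (3,5): δ = 111.44°  ·
  (3,6): δ = 5.68°  ✓
  (4,5): δ = 132.91°  ·
  (4,6): δ = 27.16°  ·
  (5,6): δ = 74.24°  ·
antipodal pairs: 3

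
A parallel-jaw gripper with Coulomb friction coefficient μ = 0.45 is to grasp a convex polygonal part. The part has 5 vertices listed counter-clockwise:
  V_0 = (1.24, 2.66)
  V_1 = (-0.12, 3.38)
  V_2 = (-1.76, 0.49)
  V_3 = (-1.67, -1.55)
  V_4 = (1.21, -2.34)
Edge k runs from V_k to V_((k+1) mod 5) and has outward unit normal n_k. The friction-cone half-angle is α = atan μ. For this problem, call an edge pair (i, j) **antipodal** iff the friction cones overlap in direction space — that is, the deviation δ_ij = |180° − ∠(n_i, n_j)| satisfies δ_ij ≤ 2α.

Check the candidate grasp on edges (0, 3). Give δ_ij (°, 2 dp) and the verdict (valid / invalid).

α = atan 0.45 = 24.23°;  2α = 48.46°
edge 0: e_0 = (-1.36, +0.72);  n_0 = (+0.4679, +0.8838)
edge 3: e_3 = (+2.88, -0.79);  n_3 = (-0.2645, -0.9644)
∠(n_0, n_3) = 167.44°
δ = |180° − 167.44°| = 12.56°
12.56° ≤ 2α = 48.46°  →  valid

δ = 12.56°, valid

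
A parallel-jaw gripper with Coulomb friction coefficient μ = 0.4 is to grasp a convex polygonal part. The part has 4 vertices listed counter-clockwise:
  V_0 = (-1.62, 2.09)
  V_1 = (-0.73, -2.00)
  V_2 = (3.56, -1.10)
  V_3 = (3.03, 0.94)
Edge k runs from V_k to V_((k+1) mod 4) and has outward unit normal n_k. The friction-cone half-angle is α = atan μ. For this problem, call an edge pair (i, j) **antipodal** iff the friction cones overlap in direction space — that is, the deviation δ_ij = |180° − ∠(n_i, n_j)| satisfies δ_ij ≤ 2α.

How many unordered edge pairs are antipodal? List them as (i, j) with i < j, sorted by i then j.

α = atan 0.4 = 21.80°;  2α = 43.60°
n_0 = (-0.9771, -0.2126)
n_1 = (+0.2053, -0.9787)
n_2 = (+0.9679, +0.2515)
n_3 = (+0.2401, +0.9708)
  (0,1): δ = 90.43°  ·
  (0,2): δ = 2.29°  ✓
  (0,3): δ = 63.83°  ·
  (1,2): δ = 87.28°  ·
  (1,3): δ = 25.74°  ✓
  (2,3): δ = 118.45°  ·
antipodal pairs: 2

count = 2; pairs: (0,2), (1,3)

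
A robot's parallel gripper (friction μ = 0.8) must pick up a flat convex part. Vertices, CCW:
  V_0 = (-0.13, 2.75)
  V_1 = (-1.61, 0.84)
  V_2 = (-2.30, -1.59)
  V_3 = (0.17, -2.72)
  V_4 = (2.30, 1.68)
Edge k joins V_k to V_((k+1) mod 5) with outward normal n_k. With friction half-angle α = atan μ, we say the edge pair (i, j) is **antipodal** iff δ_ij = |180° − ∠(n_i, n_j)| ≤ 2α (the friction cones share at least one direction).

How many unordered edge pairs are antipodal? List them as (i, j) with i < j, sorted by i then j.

α = atan 0.8 = 38.66°;  2α = 77.32°
n_0 = (-0.7905, +0.6125)
n_1 = (-0.9620, +0.2732)
n_2 = (-0.4160, -0.9094)
n_3 = (+0.9001, -0.4357)
n_4 = (+0.4030, +0.9152)
  (0,1): δ = 158.08°  ·
  (0,2): δ = 76.81°  ✓
  (0,3): δ = 11.94°  ✓
  (0,4): δ = 104.01°  ·
  (1,2): δ = 98.73°  ·
  (1,3): δ = 9.98°  ✓
  (1,4): δ = 82.09°  ·
  (2,3): δ = 91.25°  ·
  (2,4): δ = 0.82°  ✓
  (3,4): δ = 87.93°  ·
antipodal pairs: 4

count = 4; pairs: (0,2), (0,3), (1,3), (2,4)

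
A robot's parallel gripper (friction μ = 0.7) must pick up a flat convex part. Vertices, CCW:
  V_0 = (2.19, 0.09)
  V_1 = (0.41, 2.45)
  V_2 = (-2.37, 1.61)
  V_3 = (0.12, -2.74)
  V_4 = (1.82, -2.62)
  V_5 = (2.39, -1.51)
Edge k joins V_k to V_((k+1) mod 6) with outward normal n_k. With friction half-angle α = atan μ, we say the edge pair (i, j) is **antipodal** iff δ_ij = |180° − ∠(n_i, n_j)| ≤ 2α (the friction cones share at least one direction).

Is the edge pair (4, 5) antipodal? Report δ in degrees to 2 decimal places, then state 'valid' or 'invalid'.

α = atan 0.7 = 34.99°;  2α = 69.98°
edge 4: e_4 = (+0.57, +1.11);  n_4 = (+0.8896, -0.4568)
edge 5: e_5 = (-0.20, +1.60);  n_5 = (+0.9923, +0.1240)
∠(n_4, n_5) = 34.31°
δ = |180° − 34.31°| = 145.69°
145.69° > 2α = 69.98°  →  invalid

δ = 145.69°, invalid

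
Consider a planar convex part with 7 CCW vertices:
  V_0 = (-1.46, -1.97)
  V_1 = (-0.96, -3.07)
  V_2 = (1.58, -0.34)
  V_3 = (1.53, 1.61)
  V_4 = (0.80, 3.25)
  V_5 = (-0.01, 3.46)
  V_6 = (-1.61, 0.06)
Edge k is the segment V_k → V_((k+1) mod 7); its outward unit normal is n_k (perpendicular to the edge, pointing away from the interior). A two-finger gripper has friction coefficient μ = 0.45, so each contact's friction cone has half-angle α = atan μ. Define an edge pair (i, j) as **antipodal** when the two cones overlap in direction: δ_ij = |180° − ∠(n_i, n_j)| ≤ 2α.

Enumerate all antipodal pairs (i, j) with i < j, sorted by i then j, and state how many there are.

α = atan 0.45 = 24.23°;  2α = 48.46°
n_0 = (-0.9104, -0.4138)
n_1 = (+0.7321, -0.6812)
n_2 = (+0.9997, +0.0256)
n_3 = (+0.9136, +0.4067)
n_4 = (+0.2510, +0.9680)
n_5 = (-0.9048, +0.4258)
n_6 = (-0.9973, -0.0737)
  (0,1): δ = 67.38°  ·
  (0,2): δ = 22.98°  ✓
  (0,3): δ = 0.45°  ✓
  (0,4): δ = 51.02°  ·
  (0,5): δ = 130.35°  ·
  (0,6): δ = 159.78°  ·
  (1,2): δ = 135.60°  ·
  (1,3): δ = 113.07°  ·
  (1,4): δ = 61.60°  ·
  (1,5): δ = 17.73°  ✓
  (1,6): δ = 47.16°  ✓
  (2,3): δ = 157.47°  ·
  (2,4): δ = 106.00°  ·
  (2,5): δ = 26.67°  ✓
  (2,6): δ = 2.76°  ✓
  (3,4): δ = 128.53°  ·
  (3,5): δ = 49.20°  ·
  (3,6): δ = 19.77°  ✓
  (4,5): δ = 100.67°  ·
  (4,6): δ = 71.24°  ·
  (5,6): δ = 150.57°  ·
antipodal pairs: 7

count = 7; pairs: (0,2), (0,3), (1,5), (1,6), (2,5), (2,6), (3,6)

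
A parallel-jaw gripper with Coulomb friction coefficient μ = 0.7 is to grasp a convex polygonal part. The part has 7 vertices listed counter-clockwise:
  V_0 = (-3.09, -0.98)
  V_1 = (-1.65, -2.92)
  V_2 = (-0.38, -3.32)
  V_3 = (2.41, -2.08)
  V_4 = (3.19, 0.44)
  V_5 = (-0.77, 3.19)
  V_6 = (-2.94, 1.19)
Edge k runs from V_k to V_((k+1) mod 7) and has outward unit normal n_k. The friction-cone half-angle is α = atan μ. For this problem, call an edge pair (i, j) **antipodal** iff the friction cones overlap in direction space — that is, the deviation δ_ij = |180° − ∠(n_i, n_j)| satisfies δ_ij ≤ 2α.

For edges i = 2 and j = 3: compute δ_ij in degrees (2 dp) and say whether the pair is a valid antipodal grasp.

δ = 131.16°, invalid

α = atan 0.7 = 34.99°;  2α = 69.98°
edge 2: e_2 = (+2.79, +1.24);  n_2 = (+0.4061, -0.9138)
edge 3: e_3 = (+0.78, +2.52);  n_3 = (+0.9553, -0.2957)
∠(n_2, n_3) = 48.84°
δ = |180° − 48.84°| = 131.16°
131.16° > 2α = 69.98°  →  invalid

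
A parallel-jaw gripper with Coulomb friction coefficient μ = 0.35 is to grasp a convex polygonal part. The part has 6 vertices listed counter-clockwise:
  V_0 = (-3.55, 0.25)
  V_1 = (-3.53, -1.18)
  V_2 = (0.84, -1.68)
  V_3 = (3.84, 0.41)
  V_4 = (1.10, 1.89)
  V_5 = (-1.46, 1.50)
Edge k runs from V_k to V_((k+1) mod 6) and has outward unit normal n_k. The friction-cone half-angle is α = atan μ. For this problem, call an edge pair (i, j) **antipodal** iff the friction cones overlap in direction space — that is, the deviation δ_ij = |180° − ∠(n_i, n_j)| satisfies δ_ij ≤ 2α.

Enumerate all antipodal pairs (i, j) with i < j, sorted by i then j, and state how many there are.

α = atan 0.35 = 19.29°;  2α = 38.58°
n_0 = (-0.9999, -0.0140)
n_1 = (-0.1137, -0.9935)
n_2 = (+0.5716, -0.8205)
n_3 = (+0.4752, +0.8799)
n_4 = (-0.1506, +0.9886)
n_5 = (-0.5133, +0.8582)
  (0,1): δ = 97.33°  ·
  (0,2): δ = 55.94°  ·
  (0,3): δ = 60.82°  ·
  (0,4): δ = 97.86°  ·
  (0,5): δ = 120.08°  ·
  (1,2): δ = 138.61°  ·
  (1,3): δ = 21.85°  ✓
  (1,4): δ = 15.19°  ✓
  (1,5): δ = 37.41°  ✓
  (2,3): δ = 63.24°  ·
  (2,4): δ = 26.20°  ✓
  (2,5): δ = 3.98°  ✓
  (3,4): δ = 142.96°  ·
  (3,5): δ = 120.74°  ·
  (4,5): δ = 157.78°  ·
antipodal pairs: 5

count = 5; pairs: (1,3), (1,4), (1,5), (2,4), (2,5)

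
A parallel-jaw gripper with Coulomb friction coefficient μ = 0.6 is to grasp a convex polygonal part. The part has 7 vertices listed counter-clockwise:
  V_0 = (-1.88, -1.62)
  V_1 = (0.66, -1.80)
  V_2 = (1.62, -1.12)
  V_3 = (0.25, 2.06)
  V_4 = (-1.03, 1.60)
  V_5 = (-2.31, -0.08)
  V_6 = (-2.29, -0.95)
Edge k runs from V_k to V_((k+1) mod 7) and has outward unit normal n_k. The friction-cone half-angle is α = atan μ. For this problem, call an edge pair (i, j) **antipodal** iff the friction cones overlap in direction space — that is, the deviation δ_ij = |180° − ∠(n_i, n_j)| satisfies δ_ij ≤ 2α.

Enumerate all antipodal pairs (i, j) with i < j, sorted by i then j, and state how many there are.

α = atan 0.6 = 30.96°;  2α = 61.93°
n_0 = (-0.0707, -0.9975)
n_1 = (+0.5780, -0.8160)
n_2 = (+0.9184, +0.3957)
n_3 = (-0.3382, +0.9411)
n_4 = (-0.7954, +0.6060)
n_5 = (-0.9997, -0.0230)
n_6 = (-0.8530, -0.5220)
  (0,1): δ = 140.64°  ·
  (0,2): δ = 62.64°  ·
  (0,3): δ = 23.82°  ✓
  (0,4): δ = 56.75°  ✓
  (0,5): δ = 95.37°  ·
  (0,6): δ = 125.52°  ·
  (1,2): δ = 102.00°  ·
  (1,3): δ = 15.54°  ✓
  (1,4): δ = 17.38°  ✓
  (1,5): δ = 56.01°  ✓
  (1,6): δ = 86.15°  ·
  (2,3): δ = 93.54°  ·
  (2,4): δ = 60.61°  ✓
  (2,5): δ = 21.99°  ✓
  (2,6): δ = 8.16°  ✓
  (3,4): δ = 147.07°  ·
  (3,5): δ = 108.45°  ·
  (3,6): δ = 78.30°  ·
  (4,5): δ = 141.38°  ·
  (4,6): δ = 111.23°  ·
  (5,6): δ = 149.85°  ·
antipodal pairs: 8

count = 8; pairs: (0,3), (0,4), (1,3), (1,4), (1,5), (2,4), (2,5), (2,6)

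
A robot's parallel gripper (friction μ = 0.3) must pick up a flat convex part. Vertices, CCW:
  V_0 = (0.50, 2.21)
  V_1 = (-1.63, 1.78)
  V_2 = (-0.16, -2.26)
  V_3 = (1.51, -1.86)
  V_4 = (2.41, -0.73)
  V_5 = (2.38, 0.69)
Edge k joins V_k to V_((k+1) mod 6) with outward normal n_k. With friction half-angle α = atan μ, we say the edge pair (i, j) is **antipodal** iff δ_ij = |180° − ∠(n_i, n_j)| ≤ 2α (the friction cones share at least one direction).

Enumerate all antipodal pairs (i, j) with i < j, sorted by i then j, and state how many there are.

α = atan 0.3 = 16.70°;  2α = 33.40°
n_0 = (-0.1979, +0.9802)
n_1 = (-0.9397, -0.3419)
n_2 = (+0.2329, -0.9725)
n_3 = (+0.7822, -0.6230)
n_4 = (+0.9998, +0.0211)
n_5 = (+0.6287, +0.7776)
  (0,1): δ = 81.42°  ·
  (0,2): δ = 2.06°  ✓
  (0,3): δ = 40.05°  ·
  (0,4): δ = 79.80°  ·
  (0,5): δ = 129.63°  ·
  (1,2): δ = 96.52°  ·
  (1,3): δ = 58.53°  ·
  (1,4): δ = 18.78°  ✓
  (1,5): δ = 31.05°  ✓
  (2,3): δ = 142.01°  ·
  (2,4): δ = 102.26°  ·
  (2,5): δ = 52.43°  ·
  (3,4): δ = 140.25°  ·
  (3,5): δ = 90.42°  ·
  (4,5): δ = 130.17°  ·
antipodal pairs: 3

count = 3; pairs: (0,2), (1,4), (1,5)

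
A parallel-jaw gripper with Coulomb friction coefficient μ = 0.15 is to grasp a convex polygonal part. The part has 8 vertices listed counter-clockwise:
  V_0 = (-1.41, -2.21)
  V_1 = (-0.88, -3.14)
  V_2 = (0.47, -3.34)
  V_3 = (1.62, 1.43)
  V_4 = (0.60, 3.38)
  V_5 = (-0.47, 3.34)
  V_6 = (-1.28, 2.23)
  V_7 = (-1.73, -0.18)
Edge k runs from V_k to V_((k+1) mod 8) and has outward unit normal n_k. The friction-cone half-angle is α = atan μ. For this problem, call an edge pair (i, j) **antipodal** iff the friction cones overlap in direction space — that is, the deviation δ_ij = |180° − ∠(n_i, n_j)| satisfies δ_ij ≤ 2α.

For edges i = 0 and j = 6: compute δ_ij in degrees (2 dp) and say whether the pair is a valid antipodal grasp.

δ = 139.74°, invalid

α = atan 0.15 = 8.53°;  2α = 17.06°
edge 0: e_0 = (+0.53, -0.93);  n_0 = (-0.8688, -0.4951)
edge 6: e_6 = (-0.45, -2.41);  n_6 = (-0.9830, +0.1835)
∠(n_0, n_6) = 40.26°
δ = |180° − 40.26°| = 139.74°
139.74° > 2α = 17.06°  →  invalid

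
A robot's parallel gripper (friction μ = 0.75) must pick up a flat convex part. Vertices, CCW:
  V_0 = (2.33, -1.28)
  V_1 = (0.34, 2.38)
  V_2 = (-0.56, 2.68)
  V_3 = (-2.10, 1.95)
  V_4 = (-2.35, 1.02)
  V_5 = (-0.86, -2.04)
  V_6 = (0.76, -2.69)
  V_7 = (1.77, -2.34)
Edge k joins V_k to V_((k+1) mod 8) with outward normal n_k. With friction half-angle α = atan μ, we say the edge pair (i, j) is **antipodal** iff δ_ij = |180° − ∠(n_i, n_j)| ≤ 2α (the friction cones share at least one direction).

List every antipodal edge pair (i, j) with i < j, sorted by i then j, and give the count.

α = atan 0.75 = 36.87°;  2α = 73.74°
n_0 = (+0.8785, +0.4777)
n_1 = (+0.3162, +0.9487)
n_2 = (-0.4283, +0.9036)
n_3 = (-0.9657, +0.2596)
n_4 = (-0.8991, -0.4378)
n_5 = (-0.3724, -0.9281)
n_6 = (+0.3274, -0.9449)
n_7 = (+0.8842, -0.4671)
  (0,1): δ = 136.97°  ·
  (0,2): δ = 93.17°  ·
  (0,3): δ = 43.58°  ✓
  (0,4): δ = 2.57°  ✓
  (0,5): δ = 39.60°  ✓
  (0,6): δ = 80.58°  ·
  (0,7): δ = 123.62°  ·
  (1,2): δ = 136.20°  ·
  (1,3): δ = 86.61°  ·
  (1,4): δ = 45.60°  ✓
  (1,5): δ = 3.43°  ✓
  (1,6): δ = 37.55°  ✓
  (1,7): δ = 80.59°  ·
  (2,3): δ = 130.41°  ·
  (2,4): δ = 89.40°  ·
  (2,5): δ = 47.22°  ✓
  (2,6): δ = 6.25°  ✓
  (2,7): δ = 36.79°  ✓
  (3,4): δ = 138.99°  ·
  (3,5): δ = 96.82°  ·
  (3,6): δ = 55.84°  ✓
  (3,7): δ = 12.80°  ✓
  (4,5): δ = 137.83°  ·
  (4,6): δ = 96.85°  ·
  (4,7): δ = 53.81°  ✓
  (5,6): δ = 139.02°  ·
  (5,7): δ = 95.99°  ·
  (6,7): δ = 136.96°  ·
antipodal pairs: 12

count = 12; pairs: (0,3), (0,4), (0,5), (1,4), (1,5), (1,6), (2,5), (2,6), (2,7), (3,6), (3,7), (4,7)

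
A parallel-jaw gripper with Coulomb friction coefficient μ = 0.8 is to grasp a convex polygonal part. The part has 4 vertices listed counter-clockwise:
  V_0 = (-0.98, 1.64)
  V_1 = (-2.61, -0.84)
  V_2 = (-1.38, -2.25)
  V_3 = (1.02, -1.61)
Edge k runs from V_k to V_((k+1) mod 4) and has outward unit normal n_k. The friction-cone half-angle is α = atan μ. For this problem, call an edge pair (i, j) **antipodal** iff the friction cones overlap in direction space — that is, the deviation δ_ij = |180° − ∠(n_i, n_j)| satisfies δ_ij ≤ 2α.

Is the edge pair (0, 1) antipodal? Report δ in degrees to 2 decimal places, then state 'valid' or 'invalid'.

δ = 105.59°, invalid

α = atan 0.8 = 38.66°;  2α = 77.32°
edge 0: e_0 = (-1.63, -2.48);  n_0 = (-0.8357, +0.5492)
edge 1: e_1 = (+1.23, -1.41);  n_1 = (-0.7536, -0.6574)
∠(n_0, n_1) = 74.41°
δ = |180° − 74.41°| = 105.59°
105.59° > 2α = 77.32°  →  invalid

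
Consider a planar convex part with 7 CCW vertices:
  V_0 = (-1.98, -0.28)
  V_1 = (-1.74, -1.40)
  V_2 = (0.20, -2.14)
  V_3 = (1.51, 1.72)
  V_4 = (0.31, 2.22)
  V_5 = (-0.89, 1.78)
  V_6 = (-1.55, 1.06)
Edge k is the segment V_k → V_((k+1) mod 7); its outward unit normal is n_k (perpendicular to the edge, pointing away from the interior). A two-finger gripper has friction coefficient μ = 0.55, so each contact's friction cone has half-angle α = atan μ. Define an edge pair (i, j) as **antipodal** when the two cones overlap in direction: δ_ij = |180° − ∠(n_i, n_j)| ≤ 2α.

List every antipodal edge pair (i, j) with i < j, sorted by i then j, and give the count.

count = 7; pairs: (0,2), (0,3), (1,3), (1,4), (2,4), (2,5), (2,6)

α = atan 0.55 = 28.81°;  2α = 57.62°
n_0 = (-0.9778, -0.2095)
n_1 = (-0.3564, -0.9343)
n_2 = (+0.9470, -0.3214)
n_3 = (+0.3846, +0.9231)
n_4 = (-0.3443, +0.9389)
n_5 = (-0.7372, +0.6757)
n_6 = (-0.9522, +0.3055)
  (0,1): δ = 122.97°  ·
  (0,2): δ = 30.84°  ✓
  (0,3): δ = 55.29°  ✓
  (0,4): δ = 98.04°  ·
  (0,5): δ = 125.39°  ·
  (0,6): δ = 150.11°  ·
  (1,2): δ = 87.87°  ·
  (1,3): δ = 1.74°  ✓
  (1,4): δ = 41.02°  ✓
  (1,5): δ = 68.37°  ·
  (1,6): δ = 93.09°  ·
  (2,3): δ = 93.87°  ·
  (2,4): δ = 51.12°  ✓
  (2,5): δ = 23.76°  ✓
  (2,6): δ = 0.95°  ✓
  (3,4): δ = 137.24°  ·
  (3,5): δ = 109.89°  ·
  (3,6): δ = 85.17°  ·
  (4,5): δ = 152.65°  ·
  (4,6): δ = 127.93°  ·
  (5,6): δ = 155.28°  ·
antipodal pairs: 7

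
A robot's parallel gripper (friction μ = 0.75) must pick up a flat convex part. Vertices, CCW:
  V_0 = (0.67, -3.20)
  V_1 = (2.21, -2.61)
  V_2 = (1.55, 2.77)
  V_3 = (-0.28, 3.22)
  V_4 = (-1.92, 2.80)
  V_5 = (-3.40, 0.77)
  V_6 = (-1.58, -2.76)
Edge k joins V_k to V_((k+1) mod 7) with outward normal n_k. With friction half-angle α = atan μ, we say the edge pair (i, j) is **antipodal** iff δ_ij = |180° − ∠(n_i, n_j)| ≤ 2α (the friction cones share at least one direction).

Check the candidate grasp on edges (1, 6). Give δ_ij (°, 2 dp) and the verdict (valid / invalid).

α = atan 0.75 = 36.87°;  2α = 73.74°
edge 1: e_1 = (-0.66, +5.38);  n_1 = (+0.9926, +0.1218)
edge 6: e_6 = (+2.25, -0.44);  n_6 = (-0.1919, -0.9814)
∠(n_1, n_6) = 108.06°
δ = |180° − 108.06°| = 71.94°
71.94° ≤ 2α = 73.74°  →  valid

δ = 71.94°, valid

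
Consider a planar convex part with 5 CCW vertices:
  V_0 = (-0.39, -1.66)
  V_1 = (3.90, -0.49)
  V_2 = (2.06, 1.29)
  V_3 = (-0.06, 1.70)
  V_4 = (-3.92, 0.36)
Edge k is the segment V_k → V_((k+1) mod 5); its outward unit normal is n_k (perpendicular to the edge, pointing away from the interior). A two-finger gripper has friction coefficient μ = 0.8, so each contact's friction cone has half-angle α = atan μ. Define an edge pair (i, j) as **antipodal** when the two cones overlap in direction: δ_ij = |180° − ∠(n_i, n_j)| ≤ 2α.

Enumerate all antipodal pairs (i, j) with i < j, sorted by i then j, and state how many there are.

α = atan 0.8 = 38.66°;  2α = 77.32°
n_0 = (+0.2631, -0.9648)
n_1 = (+0.6953, +0.7187)
n_2 = (+0.1899, +0.9818)
n_3 = (-0.3280, +0.9447)
n_4 = (-0.4967, -0.8679)
  (0,1): δ = 59.31°  ✓
  (0,2): δ = 26.20°  ✓
  (0,3): δ = 3.89°  ✓
  (0,4): δ = 134.97°  ·
  (1,2): δ = 146.90°  ·
  (1,3): δ = 116.81°  ·
  (1,4): δ = 14.27°  ✓
  (2,3): δ = 149.91°  ·
  (2,4): δ = 18.83°  ✓
  (3,4): δ = 48.92°  ✓
antipodal pairs: 6

count = 6; pairs: (0,1), (0,2), (0,3), (1,4), (2,4), (3,4)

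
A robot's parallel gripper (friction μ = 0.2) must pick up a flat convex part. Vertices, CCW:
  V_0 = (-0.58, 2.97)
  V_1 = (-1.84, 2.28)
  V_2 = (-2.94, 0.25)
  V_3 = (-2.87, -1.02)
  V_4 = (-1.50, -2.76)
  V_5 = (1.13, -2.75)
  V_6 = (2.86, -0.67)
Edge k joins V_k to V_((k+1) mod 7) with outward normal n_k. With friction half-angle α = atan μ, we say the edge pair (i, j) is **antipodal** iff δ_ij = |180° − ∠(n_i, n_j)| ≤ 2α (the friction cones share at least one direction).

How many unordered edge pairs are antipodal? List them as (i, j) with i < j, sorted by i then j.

count = 3; pairs: (0,5), (1,5), (3,6)

α = atan 0.2 = 11.31°;  2α = 22.62°
n_0 = (-0.4803, +0.8771)
n_1 = (-0.8792, +0.4764)
n_2 = (-0.9985, -0.0550)
n_3 = (-0.7857, -0.6186)
n_4 = (+0.0038, -1.0000)
n_5 = (+0.7688, -0.6395)
n_6 = (+0.7268, +0.6869)
  (0,1): δ = 147.16°  ·
  (0,2): δ = 115.55°  ·
  (0,3): δ = 80.49°  ·
  (0,4): δ = 28.49°  ·
  (0,5): δ = 21.54°  ✓
  (0,6): δ = 104.68°  ·
  (1,2): δ = 148.39°  ·
  (1,3): δ = 113.33°  ·
  (1,4): δ = 61.33°  ·
  (1,5): δ = 11.30°  ✓
  (1,6): δ = 71.83°  ·
  (2,3): δ = 144.94°  ·
  (2,4): δ = 92.94°  ·
  (2,5): δ = 42.91°  ·
  (2,6): δ = 40.23°  ·
  (3,4): δ = 128.00°  ·
  (3,5): δ = 77.97°  ·
  (3,6): δ = 5.17°  ✓
  (4,5): δ = 129.97°  ·
  (4,6): δ = 46.84°  ·
  (5,6): δ = 96.87°  ·
antipodal pairs: 3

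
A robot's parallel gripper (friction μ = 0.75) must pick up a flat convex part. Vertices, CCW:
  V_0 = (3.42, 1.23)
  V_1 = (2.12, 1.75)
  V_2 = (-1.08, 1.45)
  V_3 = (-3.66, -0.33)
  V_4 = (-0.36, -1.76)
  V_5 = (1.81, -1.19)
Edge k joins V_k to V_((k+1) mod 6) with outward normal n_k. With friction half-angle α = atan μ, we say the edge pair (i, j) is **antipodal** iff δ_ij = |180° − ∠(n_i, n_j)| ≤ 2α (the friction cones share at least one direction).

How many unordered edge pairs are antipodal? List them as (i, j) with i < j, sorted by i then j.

count = 8; pairs: (0,3), (0,4), (1,3), (1,4), (1,5), (2,3), (2,4), (2,5)

α = atan 0.75 = 36.87°;  2α = 73.74°
n_0 = (+0.3714, +0.9285)
n_1 = (-0.0933, +0.9956)
n_2 = (-0.5679, +0.8231)
n_3 = (-0.3976, -0.9176)
n_4 = (+0.2541, -0.9672)
n_5 = (+0.8326, -0.5539)
  (0,1): δ = 152.84°  ·
  (0,2): δ = 123.60°  ·
  (0,3): δ = 1.63°  ✓
  (0,4): δ = 36.52°  ✓
  (0,5): δ = 78.17°  ·
  (1,2): δ = 150.75°  ·
  (1,3): δ = 28.78°  ✓
  (1,4): δ = 9.36°  ✓
  (1,5): δ = 51.01°  ✓
  (2,3): δ = 58.03°  ✓
  (2,4): δ = 19.89°  ✓
  (2,5): δ = 21.76°  ✓
  (3,4): δ = 141.85°  ·
  (3,5): δ = 100.21°  ·
  (4,5): δ = 138.35°  ·
antipodal pairs: 8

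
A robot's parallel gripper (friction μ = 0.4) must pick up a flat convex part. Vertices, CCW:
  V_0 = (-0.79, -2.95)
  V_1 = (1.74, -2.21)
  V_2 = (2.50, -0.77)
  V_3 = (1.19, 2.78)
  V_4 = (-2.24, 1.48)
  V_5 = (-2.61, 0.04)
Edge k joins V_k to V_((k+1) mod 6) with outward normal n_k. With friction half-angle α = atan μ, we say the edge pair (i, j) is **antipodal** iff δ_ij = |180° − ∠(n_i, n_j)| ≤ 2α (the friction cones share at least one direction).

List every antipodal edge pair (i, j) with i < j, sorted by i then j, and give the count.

count = 5; pairs: (0,3), (1,3), (1,4), (2,4), (2,5)

α = atan 0.4 = 21.80°;  2α = 43.60°
n_0 = (+0.2807, -0.9598)
n_1 = (+0.8844, -0.4668)
n_2 = (+0.9382, +0.3462)
n_3 = (-0.3544, +0.9351)
n_4 = (-0.9685, +0.2489)
n_5 = (-0.8542, -0.5199)
  (0,1): δ = 134.13°  ·
  (0,2): δ = 86.05°  ·
  (0,3): δ = 4.45°  ✓
  (0,4): δ = 59.29°  ·
  (0,5): δ = 105.03°  ·
  (1,2): δ = 131.92°  ·
  (1,3): δ = 41.42°  ✓
  (1,4): δ = 13.41°  ✓
  (1,5): δ = 59.15°  ·
  (2,3): δ = 89.50°  ·
  (2,4): δ = 34.66°  ✓
  (2,5): δ = 11.07°  ✓
  (3,4): δ = 125.17°  ·
  (3,5): δ = 79.43°  ·
  (4,5): δ = 134.26°  ·
antipodal pairs: 5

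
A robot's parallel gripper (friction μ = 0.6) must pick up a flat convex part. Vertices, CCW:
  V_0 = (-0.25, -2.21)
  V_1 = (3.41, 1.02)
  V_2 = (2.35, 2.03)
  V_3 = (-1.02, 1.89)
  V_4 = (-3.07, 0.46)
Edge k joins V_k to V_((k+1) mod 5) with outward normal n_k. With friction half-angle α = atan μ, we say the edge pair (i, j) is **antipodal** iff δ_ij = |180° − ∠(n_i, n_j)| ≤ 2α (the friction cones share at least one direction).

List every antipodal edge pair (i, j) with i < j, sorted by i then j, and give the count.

count = 4; pairs: (0,2), (0,3), (1,4), (2,4)

α = atan 0.6 = 30.96°;  2α = 61.93°
n_0 = (+0.6617, -0.7498)
n_1 = (+0.6898, +0.7240)
n_2 = (-0.0415, +0.9991)
n_3 = (-0.5721, +0.8202)
n_4 = (-0.6875, -0.7262)
  (0,1): δ = 85.05°  ·
  (0,2): δ = 39.05°  ✓
  (0,3): δ = 6.53°  ✓
  (0,4): δ = 95.14°  ·
  (1,2): δ = 134.00°  ·
  (1,3): δ = 101.49°  ·
  (1,4): δ = 0.18°  ✓
  (2,3): δ = 147.48°  ·
  (2,4): δ = 45.81°  ✓
  (3,4): δ = 78.33°  ·
antipodal pairs: 4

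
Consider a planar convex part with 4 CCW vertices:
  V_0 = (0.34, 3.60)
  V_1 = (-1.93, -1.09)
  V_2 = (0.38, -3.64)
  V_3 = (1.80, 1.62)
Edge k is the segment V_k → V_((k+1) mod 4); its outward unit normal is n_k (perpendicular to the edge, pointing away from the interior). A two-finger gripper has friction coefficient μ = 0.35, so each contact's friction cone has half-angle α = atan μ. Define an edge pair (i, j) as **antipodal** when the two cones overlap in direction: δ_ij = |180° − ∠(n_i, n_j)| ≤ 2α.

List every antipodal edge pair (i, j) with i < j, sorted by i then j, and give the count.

count = 2; pairs: (0,2), (1,3)

α = atan 0.35 = 19.29°;  2α = 38.58°
n_0 = (-0.9001, +0.4357)
n_1 = (-0.7411, -0.6714)
n_2 = (+0.9654, -0.2606)
n_3 = (+0.8049, +0.5935)
  (0,1): δ = 112.00°  ·
  (0,2): δ = 10.72°  ✓
  (0,3): δ = 62.23°  ·
  (1,2): δ = 57.28°  ·
  (1,3): δ = 5.77°  ✓
  (2,3): δ = 128.49°  ·
antipodal pairs: 2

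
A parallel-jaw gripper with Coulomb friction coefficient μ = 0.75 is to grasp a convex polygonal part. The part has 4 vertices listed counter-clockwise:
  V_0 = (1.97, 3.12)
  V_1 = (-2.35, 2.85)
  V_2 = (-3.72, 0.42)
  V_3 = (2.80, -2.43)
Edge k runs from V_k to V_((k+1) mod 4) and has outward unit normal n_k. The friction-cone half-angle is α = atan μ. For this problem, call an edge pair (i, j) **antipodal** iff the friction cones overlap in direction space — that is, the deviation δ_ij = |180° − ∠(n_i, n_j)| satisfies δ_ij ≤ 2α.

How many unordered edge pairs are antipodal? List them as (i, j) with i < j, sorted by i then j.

α = atan 0.75 = 36.87°;  2α = 73.74°
n_0 = (-0.0624, +0.9981)
n_1 = (-0.8711, +0.4911)
n_2 = (-0.4005, -0.9163)
n_3 = (+0.9890, +0.1479)
  (0,1): δ = 122.99°  ·
  (0,2): δ = 27.19°  ✓
  (0,3): δ = 94.93°  ·
  (1,2): δ = 84.20°  ·
  (1,3): δ = 37.92°  ✓
  (2,3): δ = 57.88°  ✓
antipodal pairs: 3

count = 3; pairs: (0,2), (1,3), (2,3)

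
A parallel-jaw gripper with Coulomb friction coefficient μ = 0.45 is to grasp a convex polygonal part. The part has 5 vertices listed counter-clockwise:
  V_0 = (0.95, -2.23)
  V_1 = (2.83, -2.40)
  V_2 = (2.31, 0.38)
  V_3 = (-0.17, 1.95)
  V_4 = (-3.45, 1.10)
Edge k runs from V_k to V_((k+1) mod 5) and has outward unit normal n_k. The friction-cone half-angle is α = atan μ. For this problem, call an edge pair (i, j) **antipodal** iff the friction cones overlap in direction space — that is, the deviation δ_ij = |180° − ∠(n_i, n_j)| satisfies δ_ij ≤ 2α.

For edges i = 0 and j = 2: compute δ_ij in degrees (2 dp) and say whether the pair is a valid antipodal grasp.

δ = 27.17°, valid

α = atan 0.45 = 24.23°;  2α = 48.46°
edge 0: e_0 = (+1.88, -0.17);  n_0 = (-0.0901, -0.9959)
edge 2: e_2 = (-2.48, +1.57);  n_2 = (+0.5349, +0.8449)
∠(n_0, n_2) = 152.83°
δ = |180° − 152.83°| = 27.17°
27.17° ≤ 2α = 48.46°  →  valid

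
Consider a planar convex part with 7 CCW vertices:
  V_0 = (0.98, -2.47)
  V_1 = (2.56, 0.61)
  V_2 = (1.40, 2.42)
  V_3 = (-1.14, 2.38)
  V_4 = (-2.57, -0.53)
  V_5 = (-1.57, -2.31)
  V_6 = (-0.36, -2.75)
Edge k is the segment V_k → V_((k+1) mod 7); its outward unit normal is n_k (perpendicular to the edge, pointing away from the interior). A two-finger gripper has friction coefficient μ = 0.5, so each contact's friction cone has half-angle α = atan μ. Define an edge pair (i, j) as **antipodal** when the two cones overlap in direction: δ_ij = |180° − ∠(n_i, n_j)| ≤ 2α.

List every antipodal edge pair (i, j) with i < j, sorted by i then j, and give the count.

α = atan 0.5 = 26.57°;  2α = 53.13°
n_0 = (+0.8898, -0.4564)
n_1 = (+0.8419, +0.5396)
n_2 = (-0.0157, +0.9999)
n_3 = (-0.8975, +0.4410)
n_4 = (-0.8718, -0.4898)
n_5 = (-0.3417, -0.9398)
n_6 = (+0.2045, -0.9789)
  (0,1): δ = 120.19°  ·
  (0,2): δ = 61.94°  ·
  (0,3): δ = 0.99°  ✓
  (0,4): δ = 56.48°  ·
  (0,5): δ = 97.17°  ·
  (0,6): δ = 128.96°  ·
  (1,2): δ = 121.75°  ·
  (1,3): δ = 58.83°  ·
  (1,4): δ = 3.33°  ✓
  (1,5): δ = 37.36°  ✓
  (1,6): δ = 69.15°  ·
  (2,3): δ = 117.07°  ·
  (2,4): δ = 61.58°  ·
  (2,5): δ = 20.89°  ✓
  (2,6): δ = 10.90°  ✓
  (3,4): δ = 124.50°  ·
  (3,5): δ = 83.81°  ·
  (3,6): δ = 52.03°  ✓
  (4,5): δ = 139.31°  ·
  (4,6): δ = 107.52°  ·
  (5,6): δ = 148.21°  ·
antipodal pairs: 6

count = 6; pairs: (0,3), (1,4), (1,5), (2,5), (2,6), (3,6)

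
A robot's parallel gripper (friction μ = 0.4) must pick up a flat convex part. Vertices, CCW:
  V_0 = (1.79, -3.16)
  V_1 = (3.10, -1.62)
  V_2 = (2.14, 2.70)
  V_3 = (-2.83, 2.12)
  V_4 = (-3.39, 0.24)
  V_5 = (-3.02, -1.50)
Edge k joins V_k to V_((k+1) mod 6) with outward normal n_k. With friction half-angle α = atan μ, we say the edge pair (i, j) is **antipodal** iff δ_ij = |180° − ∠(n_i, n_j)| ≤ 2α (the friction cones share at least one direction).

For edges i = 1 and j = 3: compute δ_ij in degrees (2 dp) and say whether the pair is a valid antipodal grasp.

δ = 29.12°, valid

α = atan 0.4 = 21.80°;  2α = 43.60°
edge 1: e_1 = (-0.96, +4.32);  n_1 = (+0.9762, +0.2169)
edge 3: e_3 = (-0.56, -1.88);  n_3 = (-0.9584, +0.2855)
∠(n_1, n_3) = 150.88°
δ = |180° − 150.88°| = 29.12°
29.12° ≤ 2α = 43.60°  →  valid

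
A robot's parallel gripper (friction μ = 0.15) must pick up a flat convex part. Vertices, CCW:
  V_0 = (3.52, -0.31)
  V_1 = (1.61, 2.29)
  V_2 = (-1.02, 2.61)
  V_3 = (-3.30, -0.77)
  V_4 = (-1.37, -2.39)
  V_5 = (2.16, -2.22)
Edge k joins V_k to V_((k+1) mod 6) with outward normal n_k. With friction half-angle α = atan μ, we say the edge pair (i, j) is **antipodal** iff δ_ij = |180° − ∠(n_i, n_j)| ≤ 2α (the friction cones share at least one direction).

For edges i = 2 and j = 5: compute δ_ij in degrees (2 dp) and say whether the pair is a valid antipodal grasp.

δ = 1.45°, valid

α = atan 0.15 = 8.53°;  2α = 17.06°
edge 2: e_2 = (-2.28, -3.38);  n_2 = (-0.8290, +0.5592)
edge 5: e_5 = (+1.36, +1.91);  n_5 = (+0.8146, -0.5800)
∠(n_2, n_5) = 178.55°
δ = |180° − 178.55°| = 1.45°
1.45° ≤ 2α = 17.06°  →  valid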